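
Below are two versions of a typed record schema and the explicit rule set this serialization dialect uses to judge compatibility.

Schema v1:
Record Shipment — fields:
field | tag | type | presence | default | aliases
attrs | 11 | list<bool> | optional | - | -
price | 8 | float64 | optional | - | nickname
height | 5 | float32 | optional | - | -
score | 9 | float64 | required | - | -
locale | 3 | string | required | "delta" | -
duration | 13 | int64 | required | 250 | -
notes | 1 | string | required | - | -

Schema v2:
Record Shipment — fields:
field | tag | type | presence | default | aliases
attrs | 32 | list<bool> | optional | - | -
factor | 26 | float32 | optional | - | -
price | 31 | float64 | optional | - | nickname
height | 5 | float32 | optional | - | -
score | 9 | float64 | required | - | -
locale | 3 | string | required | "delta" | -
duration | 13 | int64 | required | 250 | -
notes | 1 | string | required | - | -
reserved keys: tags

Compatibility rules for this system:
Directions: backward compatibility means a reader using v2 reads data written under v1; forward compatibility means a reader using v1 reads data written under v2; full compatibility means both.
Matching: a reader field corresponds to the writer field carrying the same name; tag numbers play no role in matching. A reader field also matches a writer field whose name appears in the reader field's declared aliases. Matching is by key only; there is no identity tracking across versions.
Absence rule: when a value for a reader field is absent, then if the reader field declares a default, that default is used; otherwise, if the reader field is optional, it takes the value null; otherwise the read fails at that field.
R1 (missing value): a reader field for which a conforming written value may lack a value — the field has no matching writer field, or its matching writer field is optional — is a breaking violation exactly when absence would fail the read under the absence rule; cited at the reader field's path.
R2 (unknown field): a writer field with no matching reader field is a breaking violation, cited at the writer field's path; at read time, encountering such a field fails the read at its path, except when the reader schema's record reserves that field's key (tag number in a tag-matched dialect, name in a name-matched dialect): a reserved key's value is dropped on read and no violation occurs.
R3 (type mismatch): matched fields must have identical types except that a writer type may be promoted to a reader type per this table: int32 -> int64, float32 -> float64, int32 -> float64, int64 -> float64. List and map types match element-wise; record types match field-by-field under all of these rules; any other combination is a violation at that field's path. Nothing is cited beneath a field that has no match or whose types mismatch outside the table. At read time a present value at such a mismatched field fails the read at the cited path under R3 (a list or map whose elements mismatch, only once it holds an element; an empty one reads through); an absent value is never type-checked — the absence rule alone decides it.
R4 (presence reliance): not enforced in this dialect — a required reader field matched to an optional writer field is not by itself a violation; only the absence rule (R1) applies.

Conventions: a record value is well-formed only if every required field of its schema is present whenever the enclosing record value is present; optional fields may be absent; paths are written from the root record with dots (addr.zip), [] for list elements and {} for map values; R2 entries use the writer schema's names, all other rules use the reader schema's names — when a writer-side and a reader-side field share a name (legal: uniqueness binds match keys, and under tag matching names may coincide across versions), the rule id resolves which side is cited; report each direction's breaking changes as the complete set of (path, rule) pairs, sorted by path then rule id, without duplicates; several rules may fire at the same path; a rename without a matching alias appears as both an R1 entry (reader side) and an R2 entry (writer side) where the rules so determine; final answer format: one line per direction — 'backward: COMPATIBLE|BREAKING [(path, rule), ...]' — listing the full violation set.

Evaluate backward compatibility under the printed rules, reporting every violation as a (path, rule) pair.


backward: COMPATIBLE []

each type pair in Shipment: writer, then reader
backward analysis of Shipment with v2 as reader and v1 as writer:
  writer optional, list<bool> -> list<bool>: reader attrs maps from writer attrs
  factor has no writer counterpart
  writer optional, float64 -> float64: reader price maps from writer price
  writer optional, float32 -> float32: reader height maps from writer height
  writer required, float64 -> float64: reader score maps from writer score
  writer required, string -> string: reader locale maps from writer locale
  writer required, int64 -> int64: reader duration maps from writer duration
  writer required, string -> string: reader notes maps from writer notes
  nothing fires on Shipment: backward is COMPATIBLE
ruling out the remaining Shipment differences:
  field attrs in record Shipment: tag 11 changed to 32 -> triggers nothing under Shipment's printed rules — same verdict
  field price in record Shipment: tag 8 changed to 31 -> triggers nothing under Shipment's printed rules — same verdict
  added field factor to record Shipment: optional float32, tag 26 (in v2 it sits immediately before price) -> fires only in the forward direction of Shipment, which is not asked here


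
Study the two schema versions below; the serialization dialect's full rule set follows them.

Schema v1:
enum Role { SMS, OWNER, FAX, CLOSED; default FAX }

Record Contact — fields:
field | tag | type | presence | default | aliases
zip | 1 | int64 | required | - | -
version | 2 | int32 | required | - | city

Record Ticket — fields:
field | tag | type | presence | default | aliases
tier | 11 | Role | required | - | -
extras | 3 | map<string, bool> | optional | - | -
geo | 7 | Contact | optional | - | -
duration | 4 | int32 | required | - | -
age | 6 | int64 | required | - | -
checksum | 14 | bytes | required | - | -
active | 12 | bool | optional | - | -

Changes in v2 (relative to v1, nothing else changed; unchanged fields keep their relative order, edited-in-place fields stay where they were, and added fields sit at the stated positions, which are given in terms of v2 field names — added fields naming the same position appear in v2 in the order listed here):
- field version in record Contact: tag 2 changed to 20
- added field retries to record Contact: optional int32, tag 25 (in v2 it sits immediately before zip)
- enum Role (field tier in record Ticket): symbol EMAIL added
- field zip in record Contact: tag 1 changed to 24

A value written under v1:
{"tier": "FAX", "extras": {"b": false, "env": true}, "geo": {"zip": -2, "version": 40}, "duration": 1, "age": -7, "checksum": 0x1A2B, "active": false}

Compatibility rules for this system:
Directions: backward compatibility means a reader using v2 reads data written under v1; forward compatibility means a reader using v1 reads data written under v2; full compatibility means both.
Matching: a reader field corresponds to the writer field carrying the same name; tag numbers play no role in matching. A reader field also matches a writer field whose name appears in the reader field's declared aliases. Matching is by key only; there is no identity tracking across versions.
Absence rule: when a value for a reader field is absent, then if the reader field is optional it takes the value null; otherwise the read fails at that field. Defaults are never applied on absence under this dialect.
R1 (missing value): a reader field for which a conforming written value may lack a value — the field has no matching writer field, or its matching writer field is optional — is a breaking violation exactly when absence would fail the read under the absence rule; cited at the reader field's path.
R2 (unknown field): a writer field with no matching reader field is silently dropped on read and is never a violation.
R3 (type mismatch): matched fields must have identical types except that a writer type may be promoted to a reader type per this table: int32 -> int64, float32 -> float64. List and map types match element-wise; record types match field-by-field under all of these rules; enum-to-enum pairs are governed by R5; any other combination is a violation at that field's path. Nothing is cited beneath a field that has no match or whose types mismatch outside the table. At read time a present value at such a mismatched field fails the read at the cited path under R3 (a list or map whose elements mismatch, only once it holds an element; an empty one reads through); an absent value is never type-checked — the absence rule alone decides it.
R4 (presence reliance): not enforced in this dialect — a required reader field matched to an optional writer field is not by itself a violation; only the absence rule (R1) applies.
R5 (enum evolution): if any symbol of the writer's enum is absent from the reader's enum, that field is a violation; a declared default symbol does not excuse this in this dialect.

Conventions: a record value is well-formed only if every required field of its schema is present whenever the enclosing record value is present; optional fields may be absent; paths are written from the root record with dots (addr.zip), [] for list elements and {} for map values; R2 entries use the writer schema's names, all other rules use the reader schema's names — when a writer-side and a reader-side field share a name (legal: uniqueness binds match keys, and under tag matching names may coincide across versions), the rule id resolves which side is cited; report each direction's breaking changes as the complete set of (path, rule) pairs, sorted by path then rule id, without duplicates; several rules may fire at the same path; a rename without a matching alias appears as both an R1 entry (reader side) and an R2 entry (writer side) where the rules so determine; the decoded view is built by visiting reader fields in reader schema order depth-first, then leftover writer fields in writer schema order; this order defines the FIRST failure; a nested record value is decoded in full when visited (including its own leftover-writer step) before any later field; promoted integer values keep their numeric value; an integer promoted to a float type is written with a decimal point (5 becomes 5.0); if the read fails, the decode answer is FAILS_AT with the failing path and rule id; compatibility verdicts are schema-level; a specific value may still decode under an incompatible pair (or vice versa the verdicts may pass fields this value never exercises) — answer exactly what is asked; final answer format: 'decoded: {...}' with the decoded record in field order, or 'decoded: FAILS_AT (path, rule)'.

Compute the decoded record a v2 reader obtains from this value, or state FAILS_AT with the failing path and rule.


each type pair in Ticket: writer, then reader
decoding the Ticket value with the v2 reader:
  tier := "FAX"
  extras := {"b": false, "env": true}
  geo.retries := null (not supplied -> null)
  geo.zip := -2
  geo.version := 40
  duration := 1
  age := -7
  checksum := 0x1A2B
  active := false
  => decoded: {"tier": "FAX", "extras": {"b": false, "env": true}, "geo": {"retries": null, "zip": -2, "version": 40}, "duration": 1, "age": -7, "checksum": 0x1A2B, "active": false}
the rest of the Ticket diff is inert for this question:
  field version in record Contact: tag 2 changed to 20 -> triggers nothing under the printed rules; the Ticket answer is the same either way
  enum Role (field tier in record Ticket): symbol EMAIL added -> shifts the Ticket verdicts, not this decode
  field zip in record Contact: tag 1 changed to 24 -> triggers nothing under the printed rules; the Ticket answer is the same either way

decoded: {"tier": "FAX", "extras": {"b": false, "env": true}, "geo": {"retries": null, "zip": -2, "version": 40}, "duration": 1, "age": -7, "checksum": 0x1A2B, "active": false}


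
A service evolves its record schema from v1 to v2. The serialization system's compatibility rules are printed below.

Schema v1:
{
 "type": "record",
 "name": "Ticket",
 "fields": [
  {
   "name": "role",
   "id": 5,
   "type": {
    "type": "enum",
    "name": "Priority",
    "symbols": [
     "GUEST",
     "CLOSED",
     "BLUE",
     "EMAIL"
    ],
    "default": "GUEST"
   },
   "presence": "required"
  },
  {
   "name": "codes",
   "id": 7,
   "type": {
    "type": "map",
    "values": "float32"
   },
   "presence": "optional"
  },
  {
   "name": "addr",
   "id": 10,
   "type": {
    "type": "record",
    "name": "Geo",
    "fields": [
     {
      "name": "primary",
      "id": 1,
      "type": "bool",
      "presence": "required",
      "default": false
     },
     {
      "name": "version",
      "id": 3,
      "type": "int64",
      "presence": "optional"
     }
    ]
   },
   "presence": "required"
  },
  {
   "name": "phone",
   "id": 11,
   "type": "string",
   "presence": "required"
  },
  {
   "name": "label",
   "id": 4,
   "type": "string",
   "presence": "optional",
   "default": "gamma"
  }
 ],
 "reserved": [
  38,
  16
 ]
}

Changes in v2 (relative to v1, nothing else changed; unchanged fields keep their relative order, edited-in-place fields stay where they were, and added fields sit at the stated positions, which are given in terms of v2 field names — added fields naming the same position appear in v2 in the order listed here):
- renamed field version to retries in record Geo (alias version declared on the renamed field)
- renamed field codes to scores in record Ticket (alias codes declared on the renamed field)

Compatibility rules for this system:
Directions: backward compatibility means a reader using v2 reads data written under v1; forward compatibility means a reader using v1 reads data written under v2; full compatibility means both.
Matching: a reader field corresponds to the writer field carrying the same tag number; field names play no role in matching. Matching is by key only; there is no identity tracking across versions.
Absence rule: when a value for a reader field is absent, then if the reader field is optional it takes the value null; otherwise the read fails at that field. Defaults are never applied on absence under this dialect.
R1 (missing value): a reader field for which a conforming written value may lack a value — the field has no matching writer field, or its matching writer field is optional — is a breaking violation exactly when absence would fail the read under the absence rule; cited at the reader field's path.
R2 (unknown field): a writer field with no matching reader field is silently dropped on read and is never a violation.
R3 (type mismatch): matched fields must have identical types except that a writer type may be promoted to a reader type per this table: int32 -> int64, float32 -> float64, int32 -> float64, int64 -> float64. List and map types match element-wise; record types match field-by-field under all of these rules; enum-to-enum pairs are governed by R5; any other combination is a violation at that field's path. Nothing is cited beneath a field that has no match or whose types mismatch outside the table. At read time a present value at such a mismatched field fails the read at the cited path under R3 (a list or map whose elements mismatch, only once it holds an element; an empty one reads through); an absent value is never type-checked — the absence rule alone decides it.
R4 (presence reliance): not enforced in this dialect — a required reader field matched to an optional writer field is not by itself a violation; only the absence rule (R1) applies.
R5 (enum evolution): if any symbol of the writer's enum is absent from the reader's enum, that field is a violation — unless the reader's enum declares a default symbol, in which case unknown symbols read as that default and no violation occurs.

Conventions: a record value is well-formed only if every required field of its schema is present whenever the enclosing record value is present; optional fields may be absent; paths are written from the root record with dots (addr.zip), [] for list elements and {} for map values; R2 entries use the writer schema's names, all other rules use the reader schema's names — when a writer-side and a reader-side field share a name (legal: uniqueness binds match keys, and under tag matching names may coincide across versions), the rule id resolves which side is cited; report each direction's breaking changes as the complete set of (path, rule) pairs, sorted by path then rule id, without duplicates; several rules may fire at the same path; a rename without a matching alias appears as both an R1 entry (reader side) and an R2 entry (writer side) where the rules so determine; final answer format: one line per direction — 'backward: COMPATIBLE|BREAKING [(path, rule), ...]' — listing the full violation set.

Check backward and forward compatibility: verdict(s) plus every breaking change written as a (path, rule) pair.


the writer's type comes first in each Ticket pair
backward for Ticket (reader v2, writer v1):
  role <- role (Priority -> Priority, writer required)
  scores <- codes (map<string, float32> -> map<string, float32>, writer optional)
  addr <- addr (Geo -> Geo, writer required)
  phone <- phone (string -> string, writer required)
  label <- label (string -> string, writer optional)
  addr.primary <- addr.primary (bool -> bool, writer required)
  addr.retries <- addr.version (int64 -> int64, writer optional)
  nothing fires on Ticket: backward is COMPATIBLE
forward for Ticket (reader v1, writer v2):
  role <- role (Priority -> Priority, writer required)
  codes <- scores (map<string, float32> -> map<string, float32>, writer optional)
  addr <- addr (Geo -> Geo, writer required)
  phone <- phone (string -> string, writer required)
  label <- label (string -> string, writer optional)
  addr.primary <- addr.primary (bool -> bool, writer required)
  addr.version <- addr.retries (int64 -> int64, writer optional)
  nothing fires on Ticket: forward is COMPATIBLE

backward: COMPATIBLE []; forward: COMPATIBLE []


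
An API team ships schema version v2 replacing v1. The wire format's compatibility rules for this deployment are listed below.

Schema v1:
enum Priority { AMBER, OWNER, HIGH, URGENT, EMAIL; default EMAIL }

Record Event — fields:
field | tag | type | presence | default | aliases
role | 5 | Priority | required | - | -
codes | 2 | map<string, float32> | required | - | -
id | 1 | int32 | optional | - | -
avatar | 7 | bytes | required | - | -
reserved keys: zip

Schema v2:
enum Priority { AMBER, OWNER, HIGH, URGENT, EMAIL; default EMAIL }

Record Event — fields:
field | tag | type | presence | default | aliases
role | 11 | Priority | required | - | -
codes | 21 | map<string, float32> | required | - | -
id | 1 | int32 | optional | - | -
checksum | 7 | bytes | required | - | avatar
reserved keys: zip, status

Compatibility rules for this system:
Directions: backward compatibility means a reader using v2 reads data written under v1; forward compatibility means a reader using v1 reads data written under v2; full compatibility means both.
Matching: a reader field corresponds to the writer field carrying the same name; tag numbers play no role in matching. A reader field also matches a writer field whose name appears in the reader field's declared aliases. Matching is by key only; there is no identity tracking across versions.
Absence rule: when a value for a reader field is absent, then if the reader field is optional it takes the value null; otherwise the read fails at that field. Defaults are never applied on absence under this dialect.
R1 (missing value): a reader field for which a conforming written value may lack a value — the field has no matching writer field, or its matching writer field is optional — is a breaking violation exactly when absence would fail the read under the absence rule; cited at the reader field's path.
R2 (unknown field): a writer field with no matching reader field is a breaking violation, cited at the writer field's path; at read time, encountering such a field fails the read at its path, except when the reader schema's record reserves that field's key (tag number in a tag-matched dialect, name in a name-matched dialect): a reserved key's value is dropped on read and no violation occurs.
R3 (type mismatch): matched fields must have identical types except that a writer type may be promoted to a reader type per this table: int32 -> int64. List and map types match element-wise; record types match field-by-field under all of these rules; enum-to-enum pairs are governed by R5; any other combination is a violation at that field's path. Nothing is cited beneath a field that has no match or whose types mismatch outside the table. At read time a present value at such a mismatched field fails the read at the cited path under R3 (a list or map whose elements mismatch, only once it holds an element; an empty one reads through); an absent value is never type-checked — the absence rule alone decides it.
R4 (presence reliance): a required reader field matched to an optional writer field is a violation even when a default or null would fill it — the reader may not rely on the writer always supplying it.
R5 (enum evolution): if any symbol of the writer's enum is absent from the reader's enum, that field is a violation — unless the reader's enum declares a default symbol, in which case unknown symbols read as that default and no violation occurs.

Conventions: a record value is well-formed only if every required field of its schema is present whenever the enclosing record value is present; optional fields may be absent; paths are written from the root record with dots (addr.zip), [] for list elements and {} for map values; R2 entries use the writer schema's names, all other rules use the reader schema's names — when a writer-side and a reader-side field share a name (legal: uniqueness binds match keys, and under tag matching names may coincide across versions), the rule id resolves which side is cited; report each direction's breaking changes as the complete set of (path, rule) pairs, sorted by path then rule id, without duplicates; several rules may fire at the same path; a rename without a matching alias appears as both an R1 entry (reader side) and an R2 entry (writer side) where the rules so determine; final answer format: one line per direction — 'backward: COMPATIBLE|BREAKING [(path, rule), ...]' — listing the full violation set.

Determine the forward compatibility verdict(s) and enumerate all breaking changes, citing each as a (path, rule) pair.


arrows below run writer -> reader for Event
forward for Event (reader v1, writer v2):
  role: paired with writer role (Priority -> Priority; writer required)
  codes: paired with writer codes (map<string, float32> -> map<string, float32>; writer required)
  id: paired with writer id (int32 -> int32; writer optional)
  no writer field matches reader avatar
  writer checksum: unknown to reader
  breaking: (avatar, R1)
  breaking: (checksum, R2)
  => forward verdict for Event: BREAKING, 2 violation(s)
remaining Event differences; none change what is asked:
  field codes in record Event: tag 2 changed to 21 -> no rule fires on it in Event's dialect; the asked verdict holds
  field role in record Event: tag 5 changed to 11 -> no rule fires on it in Event's dialect; the asked verdict holds

forward: BREAKING [(avatar, R1), (checksum, R2)]


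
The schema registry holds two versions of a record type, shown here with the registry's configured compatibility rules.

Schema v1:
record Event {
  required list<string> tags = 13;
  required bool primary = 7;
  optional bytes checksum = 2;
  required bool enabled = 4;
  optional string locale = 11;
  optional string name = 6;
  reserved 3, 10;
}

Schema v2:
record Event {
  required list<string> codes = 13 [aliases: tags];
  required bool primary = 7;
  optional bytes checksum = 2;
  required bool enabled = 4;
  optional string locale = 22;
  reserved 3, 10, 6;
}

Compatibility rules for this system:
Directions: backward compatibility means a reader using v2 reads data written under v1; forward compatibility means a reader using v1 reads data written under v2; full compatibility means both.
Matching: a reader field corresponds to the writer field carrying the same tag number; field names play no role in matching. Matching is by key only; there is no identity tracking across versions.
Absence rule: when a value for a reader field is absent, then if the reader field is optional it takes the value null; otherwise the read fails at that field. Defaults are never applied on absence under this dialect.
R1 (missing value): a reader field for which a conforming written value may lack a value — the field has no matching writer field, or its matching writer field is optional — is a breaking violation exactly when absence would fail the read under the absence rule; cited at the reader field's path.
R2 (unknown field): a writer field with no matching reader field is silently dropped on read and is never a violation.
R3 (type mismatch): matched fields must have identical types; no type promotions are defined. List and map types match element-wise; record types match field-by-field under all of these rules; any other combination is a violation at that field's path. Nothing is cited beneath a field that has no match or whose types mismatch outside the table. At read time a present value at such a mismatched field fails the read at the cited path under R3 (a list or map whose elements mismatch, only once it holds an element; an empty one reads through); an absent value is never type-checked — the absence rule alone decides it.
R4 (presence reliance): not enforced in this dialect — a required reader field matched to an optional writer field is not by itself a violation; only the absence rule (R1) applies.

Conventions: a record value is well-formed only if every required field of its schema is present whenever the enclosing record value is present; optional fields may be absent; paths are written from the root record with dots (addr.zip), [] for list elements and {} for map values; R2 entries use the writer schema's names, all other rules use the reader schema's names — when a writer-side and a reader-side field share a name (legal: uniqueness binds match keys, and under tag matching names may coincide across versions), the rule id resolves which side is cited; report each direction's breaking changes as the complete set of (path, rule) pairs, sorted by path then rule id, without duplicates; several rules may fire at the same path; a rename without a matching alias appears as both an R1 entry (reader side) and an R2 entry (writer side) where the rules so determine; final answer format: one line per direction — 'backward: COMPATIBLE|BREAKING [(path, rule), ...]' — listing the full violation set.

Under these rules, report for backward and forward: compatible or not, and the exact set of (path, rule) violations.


in Event below, arrows point writer -> reader
backward analysis of Event with v2 as reader and v1 as writer:
  list<string> -> list<string>, writer required: codes aligns to tags
  bool -> bool, writer required: primary aligns to primary
  bytes -> bytes, writer optional: checksum aligns to checksum
  bool -> bool, writer required: enabled aligns to enabled
  locale: no writer match
  writer locale: unknown to reader
  writer name: unknown to reader
  => backward: COMPATIBLE
forward analysis of Event with v1 as reader and v2 as writer:
  list<string> -> list<string>, writer required: tags aligns to codes
  bool -> bool, writer required: primary aligns to primary
  bytes -> bytes, writer optional: checksum aligns to checksum
  bool -> bool, writer required: enabled aligns to enabled
  locale: no writer match
  name: no writer match
  writer locale: unknown to reader
  => forward: COMPATIBLE

backward: COMPATIBLE []; forward: COMPATIBLE []


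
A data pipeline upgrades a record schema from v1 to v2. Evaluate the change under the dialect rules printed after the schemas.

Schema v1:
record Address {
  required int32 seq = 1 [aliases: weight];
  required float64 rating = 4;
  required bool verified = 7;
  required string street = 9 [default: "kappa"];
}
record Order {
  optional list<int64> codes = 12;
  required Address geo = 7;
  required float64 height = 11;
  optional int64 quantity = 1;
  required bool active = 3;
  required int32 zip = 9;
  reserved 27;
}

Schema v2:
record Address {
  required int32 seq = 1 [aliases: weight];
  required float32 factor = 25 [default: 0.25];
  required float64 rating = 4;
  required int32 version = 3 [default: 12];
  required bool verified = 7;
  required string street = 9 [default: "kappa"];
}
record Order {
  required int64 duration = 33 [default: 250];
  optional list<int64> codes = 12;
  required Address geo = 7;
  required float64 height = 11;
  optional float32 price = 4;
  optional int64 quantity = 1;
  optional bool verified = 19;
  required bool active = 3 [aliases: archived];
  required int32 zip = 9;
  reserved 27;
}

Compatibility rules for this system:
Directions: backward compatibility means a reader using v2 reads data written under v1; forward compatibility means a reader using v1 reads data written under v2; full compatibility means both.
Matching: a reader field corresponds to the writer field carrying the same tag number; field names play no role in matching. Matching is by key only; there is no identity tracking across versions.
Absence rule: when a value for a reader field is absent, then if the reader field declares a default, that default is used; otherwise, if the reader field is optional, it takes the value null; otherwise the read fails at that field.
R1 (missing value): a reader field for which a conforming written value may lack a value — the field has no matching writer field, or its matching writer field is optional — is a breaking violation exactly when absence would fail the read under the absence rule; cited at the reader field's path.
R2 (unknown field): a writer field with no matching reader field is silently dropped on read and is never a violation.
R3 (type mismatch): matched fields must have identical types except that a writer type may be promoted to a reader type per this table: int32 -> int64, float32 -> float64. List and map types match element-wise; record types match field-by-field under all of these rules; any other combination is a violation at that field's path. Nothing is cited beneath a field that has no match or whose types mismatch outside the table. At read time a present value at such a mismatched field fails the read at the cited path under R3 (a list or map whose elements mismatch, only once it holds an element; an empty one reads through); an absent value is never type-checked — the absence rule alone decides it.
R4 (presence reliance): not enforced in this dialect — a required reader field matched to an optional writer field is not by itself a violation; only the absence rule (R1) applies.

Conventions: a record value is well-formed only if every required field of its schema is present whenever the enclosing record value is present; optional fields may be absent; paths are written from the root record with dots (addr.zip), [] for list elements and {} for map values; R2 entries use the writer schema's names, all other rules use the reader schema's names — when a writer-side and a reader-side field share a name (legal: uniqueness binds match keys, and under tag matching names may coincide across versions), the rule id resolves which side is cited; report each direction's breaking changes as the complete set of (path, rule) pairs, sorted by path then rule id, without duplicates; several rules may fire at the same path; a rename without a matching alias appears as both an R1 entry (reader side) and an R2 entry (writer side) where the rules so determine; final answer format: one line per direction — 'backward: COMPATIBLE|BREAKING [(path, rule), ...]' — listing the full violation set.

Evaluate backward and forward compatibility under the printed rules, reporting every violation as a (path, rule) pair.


backward: COMPATIBLE []; forward: COMPATIBLE []

the writer's type comes first in each Order pair
backward pass over Order, reader schema v2, writer schema v1:
  duration has no writer counterpart
  codes: paired with writer codes (list<int64> -> list<int64>; writer optional)
  geo: paired with writer geo (Address -> Address; writer required)
  height: paired with writer height (float64 -> float64; writer required)
  price has no writer counterpart
  quantity: paired with writer quantity (int64 -> int64; writer optional)
  verified has no writer counterpart
  active: paired with writer active (bool -> bool; writer required)
  zip: paired with writer zip (int32 -> int32; writer required)
  geo.seq: paired with writer geo.seq (int32 -> int32; writer required)
  geo.factor has no writer counterpart
  geo.rating: paired with writer geo.rating (float64 -> float64; writer required)
  geo.version has no writer counterpart
  geo.verified: paired with writer geo.verified (bool -> bool; writer required)
  geo.street: paired with writer geo.street (string -> string; writer required)
  => backward verdict for Order: COMPATIBLE, no violations
forward pass over Order, reader schema v1, writer schema v2:
  codes: paired with writer codes (list<int64> -> list<int64>; writer optional)
  geo: paired with writer geo (Address -> Address; writer required)
  height: paired with writer height (float64 -> float64; writer required)
  quantity: paired with writer quantity (int64 -> int64; writer optional)
  active: paired with writer active (bool -> bool; writer required)
  zip: paired with writer zip (int32 -> int32; writer required)
  leftover writer field: duration
  leftover writer field: price
  leftover writer field: verified
  geo.seq: paired with writer geo.seq (int32 -> int32; writer required)
  geo.rating: paired with writer geo.rating (float64 -> float64; writer required)
  geo.verified: paired with writer geo.verified (bool -> bool; writer required)
  geo.street: paired with writer geo.street (string -> string; writer required)
  leftover writer field: geo.factor
  leftover writer field: geo.version
  => forward verdict for Order: COMPATIBLE, no violations


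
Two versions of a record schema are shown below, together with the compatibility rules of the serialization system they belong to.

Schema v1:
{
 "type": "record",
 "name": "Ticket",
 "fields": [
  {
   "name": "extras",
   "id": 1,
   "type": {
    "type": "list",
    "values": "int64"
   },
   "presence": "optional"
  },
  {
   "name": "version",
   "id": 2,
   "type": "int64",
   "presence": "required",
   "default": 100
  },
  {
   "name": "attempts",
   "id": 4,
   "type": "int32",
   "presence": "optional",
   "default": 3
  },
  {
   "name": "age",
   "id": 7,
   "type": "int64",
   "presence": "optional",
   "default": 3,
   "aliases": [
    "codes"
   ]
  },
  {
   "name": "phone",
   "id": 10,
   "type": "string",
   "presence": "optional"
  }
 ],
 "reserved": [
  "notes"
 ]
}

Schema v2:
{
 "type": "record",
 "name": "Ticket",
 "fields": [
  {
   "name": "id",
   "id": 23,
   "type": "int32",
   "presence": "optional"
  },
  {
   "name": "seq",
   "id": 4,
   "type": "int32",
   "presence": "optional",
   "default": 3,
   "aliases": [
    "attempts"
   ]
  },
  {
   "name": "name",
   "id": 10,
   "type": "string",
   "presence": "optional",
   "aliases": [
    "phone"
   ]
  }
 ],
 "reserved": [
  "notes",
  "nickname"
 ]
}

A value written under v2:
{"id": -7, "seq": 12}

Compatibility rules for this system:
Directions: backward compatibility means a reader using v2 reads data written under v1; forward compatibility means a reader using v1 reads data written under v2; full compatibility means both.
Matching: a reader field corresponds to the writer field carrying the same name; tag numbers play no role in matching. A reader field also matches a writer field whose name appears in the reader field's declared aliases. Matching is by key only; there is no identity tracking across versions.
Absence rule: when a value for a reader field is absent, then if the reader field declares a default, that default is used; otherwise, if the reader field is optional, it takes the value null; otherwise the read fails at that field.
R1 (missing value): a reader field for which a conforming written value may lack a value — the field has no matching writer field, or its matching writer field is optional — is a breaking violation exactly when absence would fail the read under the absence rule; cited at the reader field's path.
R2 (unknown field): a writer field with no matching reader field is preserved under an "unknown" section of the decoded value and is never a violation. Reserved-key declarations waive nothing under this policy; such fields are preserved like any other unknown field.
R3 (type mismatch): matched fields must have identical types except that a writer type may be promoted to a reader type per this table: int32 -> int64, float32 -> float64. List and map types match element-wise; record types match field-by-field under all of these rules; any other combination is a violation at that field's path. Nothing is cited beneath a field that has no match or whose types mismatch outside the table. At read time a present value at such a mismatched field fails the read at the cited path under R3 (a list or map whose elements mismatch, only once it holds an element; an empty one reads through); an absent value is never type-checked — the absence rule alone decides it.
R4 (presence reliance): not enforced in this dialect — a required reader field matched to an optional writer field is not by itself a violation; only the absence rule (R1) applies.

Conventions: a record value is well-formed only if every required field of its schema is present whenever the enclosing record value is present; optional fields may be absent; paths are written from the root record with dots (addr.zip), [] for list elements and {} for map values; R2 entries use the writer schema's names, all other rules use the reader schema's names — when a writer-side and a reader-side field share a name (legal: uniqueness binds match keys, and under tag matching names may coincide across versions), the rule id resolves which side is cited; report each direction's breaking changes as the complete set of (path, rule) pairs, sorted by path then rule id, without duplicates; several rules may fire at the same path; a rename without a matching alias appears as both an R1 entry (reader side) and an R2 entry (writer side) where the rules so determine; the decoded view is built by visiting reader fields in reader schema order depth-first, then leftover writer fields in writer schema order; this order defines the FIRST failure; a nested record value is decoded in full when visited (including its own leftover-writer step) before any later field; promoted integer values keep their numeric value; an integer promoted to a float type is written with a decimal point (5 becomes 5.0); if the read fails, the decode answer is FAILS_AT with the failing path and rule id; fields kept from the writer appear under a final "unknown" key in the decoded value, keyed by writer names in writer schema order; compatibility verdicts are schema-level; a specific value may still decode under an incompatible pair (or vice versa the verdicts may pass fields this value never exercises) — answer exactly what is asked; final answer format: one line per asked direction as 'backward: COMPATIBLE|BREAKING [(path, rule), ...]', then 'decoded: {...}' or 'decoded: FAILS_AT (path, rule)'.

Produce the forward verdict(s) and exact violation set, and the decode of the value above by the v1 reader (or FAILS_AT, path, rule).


forward: COMPATIBLE []; decoded: {"extras": null, "version": 100, "attempts": 3, "age": 3, "phone": null, "unknown": {"id": -7, "seq": 12}}

arrows below run writer -> reader for Ticket
forward pass over Ticket, reader schema v1, writer schema v2:
  extras: no writer-side match
  version: no writer-side match
  attempts: no writer-side match
  age: no writer-side match
  phone: no writer-side match
  leftover writer field: id
  leftover writer field: seq
  leftover writer field: name
  => no violations; forward on Ticket: COMPATIBLE
decode walk for Ticket under reader schema v1:
  extras := null (not supplied -> null)
  version := 100 (no value, default fills)
  attempts := 3 (no value, default fills)
  age := 3 (no value, default fills)
  phone := null (not supplied -> null)
  writer id: kept under "unknown"
  writer seq: kept under "unknown"
  => decoded: {"extras": null, "version": 100, "attempts": 3, "age": 3, "phone": null, "unknown": {"id": -7, "seq": 12}}
the other Ticket changes do not affect what is asked:
  removed field version from record Ticket -> inert for the asked Ticket verdict: nothing fires
  renamed field phone to name in record Ticket (alias phone declared on the renamed field) -> inert for the asked Ticket verdict: nothing fires
  removed field age from record Ticket -> inert for the asked Ticket verdict: nothing fires
  removed field extras from record Ticket -> inert for the asked Ticket verdict: nothing fires
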